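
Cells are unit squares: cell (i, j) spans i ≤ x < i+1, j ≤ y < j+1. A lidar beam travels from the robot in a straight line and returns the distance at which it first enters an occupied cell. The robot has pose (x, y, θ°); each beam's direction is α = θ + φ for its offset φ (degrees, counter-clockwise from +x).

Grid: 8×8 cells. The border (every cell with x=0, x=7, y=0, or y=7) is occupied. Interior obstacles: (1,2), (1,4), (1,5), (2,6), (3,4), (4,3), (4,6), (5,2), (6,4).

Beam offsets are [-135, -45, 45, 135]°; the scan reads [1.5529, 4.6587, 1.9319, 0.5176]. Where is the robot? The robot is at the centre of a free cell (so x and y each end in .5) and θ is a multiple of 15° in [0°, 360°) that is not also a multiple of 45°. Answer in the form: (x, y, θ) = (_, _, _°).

Enumerate (i+0.5, j+0.5, θ) over the 27 free cells and 16 admissible headings. For each, cast all 4 beams and compare to the given ranges.
  (6.5, 6.5, 285°): beam 1 = 1.0000 ≠ 1.5529 ✗
  (5.5, 3.5, 285°): beam 1 = 0.5774 ≠ 1.5529 ✗
  (2.5, 4.5, 120°): beam 1 = 0.5176 ≠ 1.5529 ✗
  …
  (2.5, 2.5, 30°): r_1=1.5529, r_2=4.6587, r_3=1.9319, r_4=0.5176 — all match ✓
Unique over the lattice → pose = (2.5, 2.5, 30°).

(x, y, θ) = (2.5, 2.5, 30°)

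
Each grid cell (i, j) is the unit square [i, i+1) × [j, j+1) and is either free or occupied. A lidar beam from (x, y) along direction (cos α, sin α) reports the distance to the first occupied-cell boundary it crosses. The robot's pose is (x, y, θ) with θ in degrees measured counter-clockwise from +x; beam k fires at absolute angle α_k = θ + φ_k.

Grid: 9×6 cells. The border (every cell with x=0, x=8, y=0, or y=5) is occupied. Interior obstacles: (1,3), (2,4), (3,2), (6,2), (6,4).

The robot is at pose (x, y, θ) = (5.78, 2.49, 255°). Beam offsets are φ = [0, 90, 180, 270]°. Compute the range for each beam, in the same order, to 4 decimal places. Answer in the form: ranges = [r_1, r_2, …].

beam 1: φ=0°, α=255°
  d=(-0.2588,-0.9659)  start (5,2)  tX=3.0137 tY=0.5073  stride 1/|dx|=3.8637 1/|dy|=1.0353
    cross y-line → (5,1), t=0.5073
    cross y-line → (5,0), t=1.5426 (wall)
  → r_1 = 1.5426
beam 2: φ=90°, α=345°
  d=(0.9659,-0.2588)  start (5,2)  tX=0.2278 tY=1.8932  stride 1/|dx|=1.0353 1/|dy|=3.8637
    cross x-line → (6,2), t=0.2278 (wall)
  → r_2 = 0.2278
beam 3: φ=180°, α=75°
  d=(0.2588,0.9659)  start (5,2)  tX=0.8500 tY=0.5280  stride 1/|dx|=3.8637 1/|dy|=1.0353
    cross y-line → (5,3), t=0.5280
    cross x-line → (6,3), t=0.8500
    cross y-line → (6,4), t=1.5633 (wall)
  → r_3 = 1.5633
beam 4: φ=270°, α=165°
  d=(-0.9659,0.2588)  start (5,2)  tX=0.8075 tY=1.9705  stride 1/|dx|=1.0353 1/|dy|=3.8637
    cross x-line → (4,2), t=0.8075
    cross x-line → (3,2), t=1.8428 (wall)
  → r_4 = 1.8428

ranges = [1.5426, 0.2278, 1.5633, 1.8428]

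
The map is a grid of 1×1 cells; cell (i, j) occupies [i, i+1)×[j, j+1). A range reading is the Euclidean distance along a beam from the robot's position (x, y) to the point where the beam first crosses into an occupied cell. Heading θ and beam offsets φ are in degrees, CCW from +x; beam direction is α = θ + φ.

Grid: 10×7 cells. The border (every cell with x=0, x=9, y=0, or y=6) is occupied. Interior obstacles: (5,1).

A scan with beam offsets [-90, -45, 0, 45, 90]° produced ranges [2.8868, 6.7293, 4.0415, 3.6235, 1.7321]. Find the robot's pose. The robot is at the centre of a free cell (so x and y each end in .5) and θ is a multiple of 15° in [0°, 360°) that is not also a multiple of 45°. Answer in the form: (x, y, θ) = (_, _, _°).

(x, y, θ) = (2.5, 2.5, 60°)

Candidates: 39 free-cell centres × 16 headings = 624 poses. Raycast each; keep the one whose scan matches to 4 dp.
  (6.5, 3.5, 165°): beam 1 = 2.5882 ≠ 2.8868 ✗
  (1.5, 1.5, 75°): beam 1 = 1.9319 ≠ 2.8868 ✗
  (8.5, 3.5, 150°): beam 1 = 1.0000 ≠ 2.8868 ✗
  (1.5, 4.5, 120°): beam 1 = 3.0000 ≠ 2.8868 ✗
  …
  (2.5, 2.5, 60°): r_1=2.8868, r_2=6.7293, r_3=4.0415, r_4=3.6235, r_5=1.7321 — all match ✓
No second candidate reproduces the full scan.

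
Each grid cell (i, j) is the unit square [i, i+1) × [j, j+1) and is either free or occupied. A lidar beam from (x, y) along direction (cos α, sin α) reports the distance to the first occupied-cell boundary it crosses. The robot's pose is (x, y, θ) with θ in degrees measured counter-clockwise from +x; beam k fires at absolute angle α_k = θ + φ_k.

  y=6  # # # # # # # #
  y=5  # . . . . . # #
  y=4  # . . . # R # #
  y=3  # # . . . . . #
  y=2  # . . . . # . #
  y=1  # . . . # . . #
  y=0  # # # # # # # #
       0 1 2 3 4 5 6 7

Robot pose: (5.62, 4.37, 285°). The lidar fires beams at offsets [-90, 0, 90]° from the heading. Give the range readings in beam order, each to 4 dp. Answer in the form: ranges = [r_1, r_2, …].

beam 1: φ=-90°, α=195°
  cosα=-0.9659 sinα=-0.2588 | (5,4) | tMaxX 0.6419 tMaxY 1.4296 | tΔX 1.0353 tΔY 3.8637
    t=0.6419 [x] (4,4) — stop
  → r_1 = 0.6419
beam 2: φ=0°, α=285°
  cosα=0.2588 sinα=-0.9659 | (5,4) | tMaxX 1.4682 tMaxY 0.3831 | tΔX 3.8637 tΔY 1.0353
    t=0.3831 [y] (5,3)
    t=1.4183 [y] (5,2) — stop
  → r_2 = 1.4183
beam 3: φ=90°, α=15°
  cosα=0.9659 sinα=0.2588 | (5,4) | tMaxX 0.3934 tMaxY 2.4341 | tΔX 1.0353 tΔY 3.8637
    t=0.3934 [x] (6,4) — stop
  → r_3 = 0.3934

ranges = [0.6419, 1.4183, 0.3934]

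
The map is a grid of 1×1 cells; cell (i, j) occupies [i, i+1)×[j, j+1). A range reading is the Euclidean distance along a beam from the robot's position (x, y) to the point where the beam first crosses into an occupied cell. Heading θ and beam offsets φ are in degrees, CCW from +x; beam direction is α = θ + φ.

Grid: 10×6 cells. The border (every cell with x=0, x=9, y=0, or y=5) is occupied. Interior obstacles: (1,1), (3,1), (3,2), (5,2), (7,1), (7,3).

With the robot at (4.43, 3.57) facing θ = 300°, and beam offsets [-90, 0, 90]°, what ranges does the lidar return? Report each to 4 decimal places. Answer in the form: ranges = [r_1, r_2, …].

beam 1: φ=-90°, α=210°
  d=(-0.8660,-0.5000)  start (4,3)  tX=0.4965 tY=1.1400  stride 1/|dx|=1.1547 1/|dy|=2.0000
    cross x-line → (3,3), t=0.4965
    cross y-line → (3,2), t=1.1400 (wall)
  → r_1 = 1.1400
beam 2: φ=0°, α=300°
  d=(0.5000,-0.8660)  start (4,3)  tX=1.1400 tY=0.6582  stride 1/|dx|=2.0000 1/|dy|=1.1547
    cross y-line → (4,2), t=0.6582
    cross x-line → (5,2), t=1.1400 (wall)
  → r_2 = 1.1400
beam 3: φ=90°, α=30°
  d=(0.8660,0.5000)  start (4,3)  tX=0.6582 tY=0.8600  stride 1/|dx|=1.1547 1/|dy|=2.0000
    cross x-line → (5,3), t=0.6582
    cross y-line → (5,4), t=0.8600
    cross x-line → (6,4), t=1.8129
    cross y-line → (6,5), t=2.8600 (wall)
  → r_3 = 2.8600

ranges = [1.1400, 1.1400, 2.8600]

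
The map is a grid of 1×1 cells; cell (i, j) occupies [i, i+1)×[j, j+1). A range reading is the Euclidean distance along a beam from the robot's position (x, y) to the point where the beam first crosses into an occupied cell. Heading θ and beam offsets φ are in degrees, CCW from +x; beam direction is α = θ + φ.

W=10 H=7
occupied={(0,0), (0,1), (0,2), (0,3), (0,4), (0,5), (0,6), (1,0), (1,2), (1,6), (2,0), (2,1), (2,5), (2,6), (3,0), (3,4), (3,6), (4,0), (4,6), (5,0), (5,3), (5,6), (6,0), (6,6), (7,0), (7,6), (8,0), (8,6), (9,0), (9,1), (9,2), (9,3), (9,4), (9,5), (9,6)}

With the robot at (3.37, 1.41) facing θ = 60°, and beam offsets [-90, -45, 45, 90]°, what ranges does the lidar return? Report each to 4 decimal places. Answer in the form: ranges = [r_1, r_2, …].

beam 1: φ=-90°, α=330°
  direction (0.8660, -0.5000); cell (3,1); t to first gridline: x 0.7275, y 0.8200 (then +1.1547 / +2.0000)
    (4,1) via x @ 0.7275
    (4,0) via y @ 0.8200  # hit
  → r_1 = 0.8200
beam 2: φ=-45°, α=15°
  direction (0.9659, 0.2588); cell (3,1); t to first gridline: x 0.6522, y 2.2796 (then +1.0353 / +3.8637)
    (4,1) via x @ 0.6522
    (5,1) via x @ 1.6875
    (5,2) via y @ 2.2796
    (6,2) via x @ 2.7228
    (7,2) via x @ 3.7581
    (8,2) via x @ 4.7933
    (9,2) via x @ 5.8286  # hit
  → r_2 = 5.8286
beam 3: φ=45°, α=105°
  direction (-0.2588, 0.9659); cell (3,1); t to first gridline: x 1.4296, y 0.6108 (then +3.8637 / +1.0353)
    (3,2) via y @ 0.6108
    (2,2) via x @ 1.4296
    (2,3) via y @ 1.6461
    (2,4) via y @ 2.6814
    (2,5) via y @ 3.7166  # hit
  → r_3 = 3.7166
beam 4: φ=90°, α=150°
  direction (-0.8660, 0.5000); cell (3,1); t to first gridline: x 0.4272, y 1.1800 (then +1.1547 / +2.0000)
    (2,1) via x @ 0.4272  # hit
  → r_4 = 0.4272

ranges = [0.8200, 5.8286, 3.7166, 0.4272]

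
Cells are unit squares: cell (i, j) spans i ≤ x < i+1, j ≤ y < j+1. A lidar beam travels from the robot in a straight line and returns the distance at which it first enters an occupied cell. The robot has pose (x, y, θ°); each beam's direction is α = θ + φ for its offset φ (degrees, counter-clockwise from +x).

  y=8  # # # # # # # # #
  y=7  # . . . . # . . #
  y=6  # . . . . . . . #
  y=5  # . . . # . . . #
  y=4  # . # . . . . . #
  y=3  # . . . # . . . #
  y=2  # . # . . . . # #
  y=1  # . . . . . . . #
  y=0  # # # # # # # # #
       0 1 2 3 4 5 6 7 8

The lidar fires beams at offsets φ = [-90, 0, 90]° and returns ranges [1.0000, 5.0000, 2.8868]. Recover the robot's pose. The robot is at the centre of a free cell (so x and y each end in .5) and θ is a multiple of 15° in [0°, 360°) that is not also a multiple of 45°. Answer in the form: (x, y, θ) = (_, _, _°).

(x, y, θ) = (5.5, 1.5, 60°)

The pose lattice has 43·16 = 688 candidates. Test each by forward raycasting.
  (4.5, 7.5, 330°): beam 1 = 3.0000 ≠ 1.0000 ✗
  (1.5, 7.5, 285°): beam 1 = 0.5176 ≠ 1.0000 ✗
  (4.5, 4.5, 150°): beam 1 = 0.5774 ≠ 1.0000 ✗
  (1.5, 2.5, 105°): beam 1 = 0.5176 ≠ 1.0000 ✗
  …
  (5.5, 1.5, 60°): r_1=1.0000, r_2=5.0000, r_3=2.8868 — all match ✓
No second candidate reproduces the full scan.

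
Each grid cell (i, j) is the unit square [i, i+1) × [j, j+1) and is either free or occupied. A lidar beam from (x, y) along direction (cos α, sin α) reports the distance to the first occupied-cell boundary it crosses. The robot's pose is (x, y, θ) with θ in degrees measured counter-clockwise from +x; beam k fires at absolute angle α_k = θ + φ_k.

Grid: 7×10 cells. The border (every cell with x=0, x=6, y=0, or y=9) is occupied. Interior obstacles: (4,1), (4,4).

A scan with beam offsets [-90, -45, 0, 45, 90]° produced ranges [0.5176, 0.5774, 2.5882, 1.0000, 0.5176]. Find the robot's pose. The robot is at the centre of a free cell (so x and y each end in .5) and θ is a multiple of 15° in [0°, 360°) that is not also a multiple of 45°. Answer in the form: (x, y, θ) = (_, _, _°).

Candidates: 38 free-cell centres × 16 headings = 608 poses. Raycast each; keep the one whose scan matches to 4 dp.
  (4.5, 7.5, 330°): beam 1 = 7.0000 ≠ 0.5176 ✗
  (1.5, 1.5, 255°): beam 3 = 0.5176 ≠ 2.5882 ✗
  (3.5, 1.5, 300°): beam 1 = 1.0000 ≠ 0.5176 ✗
  (5.5, 2.5, 300°): beam 1 = 1.0000 ≠ 0.5176 ✗
  (5.5, 4.5, 150°): beam 1 = 1.0000 ≠ 0.5176 ✗
  …
  (5.5, 4.5, 255°): r_1=0.5176, r_2=0.5774, r_3=2.5882, r_4=1.0000, r_5=0.5176 — all match ✓
Only this pose fits every beam.

(x, y, θ) = (5.5, 4.5, 255°)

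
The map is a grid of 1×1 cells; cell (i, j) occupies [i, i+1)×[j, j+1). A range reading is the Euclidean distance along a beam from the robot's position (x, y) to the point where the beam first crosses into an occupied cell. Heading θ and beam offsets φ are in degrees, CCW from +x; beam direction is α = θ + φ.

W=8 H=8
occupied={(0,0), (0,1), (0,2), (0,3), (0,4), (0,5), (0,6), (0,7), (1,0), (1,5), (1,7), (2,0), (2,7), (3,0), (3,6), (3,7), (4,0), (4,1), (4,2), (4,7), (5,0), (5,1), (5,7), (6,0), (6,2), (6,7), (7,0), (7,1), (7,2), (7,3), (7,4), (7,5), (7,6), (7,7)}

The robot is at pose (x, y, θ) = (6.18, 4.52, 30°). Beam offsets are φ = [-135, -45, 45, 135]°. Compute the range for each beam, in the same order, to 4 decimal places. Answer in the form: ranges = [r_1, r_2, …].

ranges = [2.6089, 0.8489, 2.5675, 4.3275]

beam 1: φ=-135°, α=255°
  cosα=-0.2588 sinα=-0.9659 | (6,4) | tMaxX 0.6955 tMaxY 0.5383 | tΔX 3.8637 tΔY 1.0353
    t=0.5383 [y] (6,3)
    t=0.6955 [x] (5,3)
    t=1.5736 [y] (5,2)
    t=2.6089 [y] (5,1) — stop
  → r_1 = 2.6089
beam 2: φ=-45°, α=345°
  cosα=0.9659 sinα=-0.2588 | (6,4) | tMaxX 0.8489 tMaxY 2.0091 | tΔX 1.0353 tΔY 3.8637
    t=0.8489 [x] (7,4) — stop
  → r_2 = 0.8489
beam 3: φ=45°, α=75°
  cosα=0.2588 sinα=0.9659 | (6,4) | tMaxX 3.1682 tMaxY 0.4969 | tΔX 3.8637 tΔY 1.0353
    t=0.4969 [y] (6,5)
    t=1.5322 [y] (6,6)
    t=2.5675 [y] (6,7) — stop
  → r_3 = 2.5675
beam 4: φ=135°, α=165°
  cosα=-0.9659 sinα=0.2588 | (6,4) | tMaxX 0.1863 tMaxY 1.8546 | tΔX 1.0353 tΔY 3.8637
    t=0.1863 [x] (5,4)
    t=1.2216 [x] (4,4)
    t=1.8546 [y] (4,5)
    t=2.2569 [x] (3,5)
    t=3.2922 [x] (2,5)
    t=4.3275 [x] (1,5) — stop
  → r_4 = 4.3275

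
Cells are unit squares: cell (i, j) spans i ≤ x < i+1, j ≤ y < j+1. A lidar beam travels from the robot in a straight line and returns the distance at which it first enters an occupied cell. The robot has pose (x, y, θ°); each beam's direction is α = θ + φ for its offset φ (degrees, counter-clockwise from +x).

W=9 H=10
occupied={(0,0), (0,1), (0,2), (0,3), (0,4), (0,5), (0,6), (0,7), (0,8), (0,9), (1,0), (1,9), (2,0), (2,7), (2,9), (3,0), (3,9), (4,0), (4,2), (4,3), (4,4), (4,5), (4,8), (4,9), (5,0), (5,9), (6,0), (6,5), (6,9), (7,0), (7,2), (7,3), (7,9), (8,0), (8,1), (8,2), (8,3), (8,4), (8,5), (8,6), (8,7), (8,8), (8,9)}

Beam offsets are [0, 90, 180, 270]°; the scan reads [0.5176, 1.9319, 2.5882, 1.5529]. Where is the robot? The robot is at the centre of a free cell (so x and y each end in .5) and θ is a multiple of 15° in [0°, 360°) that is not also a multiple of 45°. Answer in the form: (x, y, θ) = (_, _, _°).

Enumerate (i+0.5, j+0.5, θ) over the 47 free cells and 16 admissible headings. For each, cast all 4 beams and compare to the given ranges.
  (6.5, 6.5, 15°): beam 1 = 1.5529 ≠ 0.5176 ✗
  (2.5, 1.5, 300°): beam 1 = 0.5774 ≠ 0.5176 ✗
  (6.5, 4.5, 165°): beam 1 = 1.5529 ≠ 0.5176 ✗
  (3.5, 4.5, 60°): beam 1 = 1.0000 ≠ 0.5176 ✗
  …
  (3.5, 2.5, 345°): r_1=0.5176, r_2=1.9319, r_3=2.5882, r_4=1.5529 — all match ✓
Unique over the lattice → pose = (3.5, 2.5, 345°).

(x, y, θ) = (3.5, 2.5, 345°)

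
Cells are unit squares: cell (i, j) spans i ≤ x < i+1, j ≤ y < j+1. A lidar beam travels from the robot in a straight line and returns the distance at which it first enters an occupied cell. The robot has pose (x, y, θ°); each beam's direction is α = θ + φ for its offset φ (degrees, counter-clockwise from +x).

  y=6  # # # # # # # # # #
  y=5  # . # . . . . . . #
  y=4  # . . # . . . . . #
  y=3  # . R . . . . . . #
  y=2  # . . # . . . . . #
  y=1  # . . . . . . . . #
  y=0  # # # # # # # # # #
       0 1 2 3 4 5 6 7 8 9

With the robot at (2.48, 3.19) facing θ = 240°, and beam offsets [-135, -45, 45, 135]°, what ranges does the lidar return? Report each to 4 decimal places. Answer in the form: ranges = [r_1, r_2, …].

ranges = [2.9091, 1.5322, 2.2673, 6.7500]

beam 1: φ=-135°, α=105°
  cosα=-0.2588 sinα=0.9659 | (2,3) | tMaxX 1.8546 tMaxY 0.8386 | tΔX 3.8637 tΔY 1.0353
    t=0.8386 [y] (2,4)
    t=1.8546 [x] (1,4)
    t=1.8738 [y] (1,5)
    t=2.9091 [y] (1,6) — stop
  → r_1 = 2.9091
beam 2: φ=-45°, α=195°
  cosα=-0.9659 sinα=-0.2588 | (2,3) | tMaxX 0.4969 tMaxY 0.7341 | tΔX 1.0353 tΔY 3.8637
    t=0.4969 [x] (1,3)
    t=0.7341 [y] (1,2)
    t=1.5322 [x] (0,2) — stop
  → r_2 = 1.5322
beam 3: φ=45°, α=285°
  cosα=0.2588 sinα=-0.9659 | (2,3) | tMaxX 2.0091 tMaxY 0.1967 | tΔX 3.8637 tΔY 1.0353
    t=0.1967 [y] (2,2)
    t=1.2320 [y] (2,1)
    t=2.0091 [x] (3,1)
    t=2.2673 [y] (3,0) — stop
  → r_3 = 2.2673
beam 4: φ=135°, α=15°
  cosα=0.9659 sinα=0.2588 | (2,3) | tMaxX 0.5383 tMaxY 3.1296 | tΔX 1.0353 tΔY 3.8637
    t=0.5383 [x] (3,3)
    t=1.5736 [x] (4,3)
    t=2.6089 [x] (5,3)
    t=3.1296 [y] (5,4)
    t=3.6442 [x] (6,4)
    t=4.6794 [x] (7,4)
    t=5.7147 [x] (8,4)
    t=6.7500 [x] (9,4) — stop
  → r_4 = 6.7500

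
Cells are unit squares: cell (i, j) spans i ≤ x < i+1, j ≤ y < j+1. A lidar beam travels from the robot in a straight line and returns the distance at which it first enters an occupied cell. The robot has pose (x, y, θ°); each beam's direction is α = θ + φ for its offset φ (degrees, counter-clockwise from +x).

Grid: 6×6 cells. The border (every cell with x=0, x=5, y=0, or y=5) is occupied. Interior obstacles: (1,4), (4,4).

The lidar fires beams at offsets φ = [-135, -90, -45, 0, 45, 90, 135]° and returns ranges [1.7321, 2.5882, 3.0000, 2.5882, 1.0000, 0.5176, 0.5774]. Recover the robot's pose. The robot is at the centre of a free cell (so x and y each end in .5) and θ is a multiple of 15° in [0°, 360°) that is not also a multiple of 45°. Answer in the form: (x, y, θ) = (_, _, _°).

Enumerate (i+0.5, j+0.5, θ) over the 14 free cells and 16 admissible headings. For each, cast all 7 beams and compare to the given ranges.
  (4.5, 2.5, 330°): beam 1 = 3.6235 ≠ 1.7321 ✗
  (2.5, 1.5, 300°): beam 1 = 1.5529 ≠ 1.7321 ✗
  (3.5, 4.5, 75°): beam 1 = 3.0000 ≠ 1.7321 ✗
  …
  (3.5, 1.5, 165°): r_1=1.7321, r_2=2.5882, r_3=3.0000, r_4=2.5882, r_5=1.0000, r_6=0.5176, r_7=0.5774 — all match ✓
Unique over the lattice → pose = (3.5, 1.5, 165°).

(x, y, θ) = (3.5, 1.5, 165°)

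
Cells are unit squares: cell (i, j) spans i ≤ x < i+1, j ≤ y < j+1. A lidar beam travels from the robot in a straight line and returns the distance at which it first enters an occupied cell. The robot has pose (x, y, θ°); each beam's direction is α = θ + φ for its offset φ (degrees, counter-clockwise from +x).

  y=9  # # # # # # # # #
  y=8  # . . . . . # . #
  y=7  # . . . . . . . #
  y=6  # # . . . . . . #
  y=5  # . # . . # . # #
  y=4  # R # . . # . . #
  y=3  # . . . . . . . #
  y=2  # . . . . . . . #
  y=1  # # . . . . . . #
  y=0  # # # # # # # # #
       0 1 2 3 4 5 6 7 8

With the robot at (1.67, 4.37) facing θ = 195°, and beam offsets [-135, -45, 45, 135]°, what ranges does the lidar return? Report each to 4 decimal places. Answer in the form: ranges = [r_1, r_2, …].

beam 1: φ=-135°, α=60°
  cosα=0.5000 sinα=0.8660 | (1,4) | tMaxX 0.6600 tMaxY 0.7275 | tΔX 2.0000 tΔY 1.1547
    t=0.6600 [x] (2,4) — stop
  → r_1 = 0.6600
beam 2: φ=-45°, α=150°
  cosα=-0.8660 sinα=0.5000 | (1,4) | tMaxX 0.7736 tMaxY 1.2600 | tΔX 1.1547 tΔY 2.0000
    t=0.7736 [x] (0,4) — stop
  → r_2 = 0.7736
beam 3: φ=45°, α=240°
  cosα=-0.5000 sinα=-0.8660 | (1,4) | tMaxX 1.3400 tMaxY 0.4272 | tΔX 2.0000 tΔY 1.1547
    t=0.4272 [y] (1,3)
    t=1.3400 [x] (0,3) — stop
  → r_3 = 1.3400
beam 4: φ=135°, α=330°
  cosα=0.8660 sinα=-0.5000 | (1,4) | tMaxX 0.3811 tMaxY 0.7400 | tΔX 1.1547 tΔY 2.0000
    t=0.3811 [x] (2,4) — stop
  → r_4 = 0.3811

ranges = [0.6600, 0.7736, 1.3400, 0.3811]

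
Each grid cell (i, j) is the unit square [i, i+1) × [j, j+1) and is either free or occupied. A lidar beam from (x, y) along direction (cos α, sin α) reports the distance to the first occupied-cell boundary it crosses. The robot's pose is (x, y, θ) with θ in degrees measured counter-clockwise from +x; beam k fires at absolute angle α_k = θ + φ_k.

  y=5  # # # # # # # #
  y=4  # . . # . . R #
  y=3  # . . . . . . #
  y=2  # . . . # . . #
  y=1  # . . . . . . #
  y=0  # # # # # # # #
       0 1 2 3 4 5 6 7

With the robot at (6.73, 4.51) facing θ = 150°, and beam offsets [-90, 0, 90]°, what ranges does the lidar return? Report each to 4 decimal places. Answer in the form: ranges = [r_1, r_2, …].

ranges = [0.5400, 0.9800, 4.0530]

beam 1: φ=-90°, α=60°
  direction (0.5000, 0.8660); cell (6,4); t to first gridline: x 0.5400, y 0.5658 (then +2.0000 / +1.1547)
    (7,4) via x @ 0.5400  # hit
  → r_1 = 0.5400
beam 2: φ=0°, α=150°
  direction (-0.8660, 0.5000); cell (6,4); t to first gridline: x 0.8429, y 0.9800 (then +1.1547 / +2.0000)
    (5,4) via x @ 0.8429
    (5,5) via y @ 0.9800  # hit
  → r_2 = 0.9800
beam 3: φ=90°, α=240°
  direction (-0.5000, -0.8660); cell (6,4); t to first gridline: x 1.4600, y 0.5889 (then +2.0000 / +1.1547)
    (6,3) via y @ 0.5889
    (5,3) via x @ 1.4600
    (5,2) via y @ 1.7436
    (5,1) via y @ 2.8983
    (4,1) via x @ 3.4600
    (4,0) via y @ 4.0530  # hit
  → r_3 = 4.0530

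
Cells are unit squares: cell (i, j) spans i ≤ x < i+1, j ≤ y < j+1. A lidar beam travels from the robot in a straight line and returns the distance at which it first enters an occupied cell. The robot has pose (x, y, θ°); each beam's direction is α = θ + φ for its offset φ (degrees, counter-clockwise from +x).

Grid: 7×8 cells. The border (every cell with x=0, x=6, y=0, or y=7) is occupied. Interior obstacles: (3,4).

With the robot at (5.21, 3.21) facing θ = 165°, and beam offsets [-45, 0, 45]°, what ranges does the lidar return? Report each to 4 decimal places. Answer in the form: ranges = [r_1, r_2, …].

ranges = [4.3763, 4.3585, 4.4200]

beam 1: φ=-45°, α=120°
  direction (-0.5000, 0.8660); cell (5,3); t to first gridline: x 0.4200, y 0.9122 (then +2.0000 / +1.1547)
    (4,3) via x @ 0.4200
    (4,4) via y @ 0.9122
    (4,5) via y @ 2.0669
    (3,5) via x @ 2.4200
    (3,6) via y @ 3.2216
    (3,7) via y @ 4.3763  # hit
  → r_1 = 4.3763
beam 2: φ=0°, α=165°
  direction (-0.9659, 0.2588); cell (5,3); t to first gridline: x 0.2174, y 3.0523 (then +1.0353 / +3.8637)
    (4,3) via x @ 0.2174
    (3,3) via x @ 1.2527
    (2,3) via x @ 2.2880
    (2,4) via y @ 3.0523
    (1,4) via x @ 3.3232
    (0,4) via x @ 4.3585  # hit
  → r_2 = 4.3585
beam 3: φ=45°, α=210°
  direction (-0.8660, -0.5000); cell (5,3); t to first gridline: x 0.2425, y 0.4200 (then +1.1547 / +2.0000)
    (4,3) via x @ 0.2425
    (4,2) via y @ 0.4200
    (3,2) via x @ 1.3972
    (3,1) via y @ 2.4200
    (2,1) via x @ 2.5519
    (1,1) via x @ 3.7066
    (1,0) via y @ 4.4200  # hit
  → r_3 = 4.4200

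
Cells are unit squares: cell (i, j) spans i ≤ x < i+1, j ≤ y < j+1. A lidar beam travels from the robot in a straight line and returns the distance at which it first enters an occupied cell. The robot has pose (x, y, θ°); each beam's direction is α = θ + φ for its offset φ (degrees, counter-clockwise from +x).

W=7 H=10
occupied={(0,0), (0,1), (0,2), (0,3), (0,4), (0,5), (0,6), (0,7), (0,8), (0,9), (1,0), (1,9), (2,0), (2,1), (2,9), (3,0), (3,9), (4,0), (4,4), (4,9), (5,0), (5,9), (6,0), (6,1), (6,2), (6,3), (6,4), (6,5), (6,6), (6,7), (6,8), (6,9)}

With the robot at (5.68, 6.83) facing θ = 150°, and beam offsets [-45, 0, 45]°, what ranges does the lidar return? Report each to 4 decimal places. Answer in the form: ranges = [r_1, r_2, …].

ranges = [2.2465, 4.3400, 4.8451]

beam 1: φ=-45°, α=105°
  dir = (cos 105°, sin 105°) = (-0.2588, 0.9659); from cell (5,6)
  next x-line at t=2.6273, next y-line at t=0.1760; Δt_x=3.8637, Δt_y=1.0353
    y: enter (5,7) at t=0.1760
    y: enter (5,8) at t=1.2113
    y: enter (5,9) at t=2.2465 ← occupied
  → r_1 = 2.2465
beam 2: φ=0°, α=150°
  dir = (cos 150°, sin 150°) = (-0.8660, 0.5000); from cell (5,6)
  next x-line at t=0.7852, next y-line at t=0.3400; Δt_x=1.1547, Δt_y=2.0000
    y: enter (5,7) at t=0.3400
    x: enter (4,7) at t=0.7852
    x: enter (3,7) at t=1.9399
    y: enter (3,8) at t=2.3400
    x: enter (2,8) at t=3.0946
    x: enter (1,8) at t=4.2493
    y: enter (1,9) at t=4.3400 ← occupied
  → r_2 = 4.3400
beam 3: φ=45°, α=195°
  dir = (cos 195°, sin 195°) = (-0.9659, -0.2588); from cell (5,6)
  next x-line at t=0.7040, next y-line at t=3.2069; Δt_x=1.0353, Δt_y=3.8637
    x: enter (4,6) at t=0.7040
    x: enter (3,6) at t=1.7393
    x: enter (2,6) at t=2.7745
    y: enter (2,5) at t=3.2069
    x: enter (1,5) at t=3.8098
    x: enter (0,5) at t=4.8451 ← occupied
  → r_3 = 4.8451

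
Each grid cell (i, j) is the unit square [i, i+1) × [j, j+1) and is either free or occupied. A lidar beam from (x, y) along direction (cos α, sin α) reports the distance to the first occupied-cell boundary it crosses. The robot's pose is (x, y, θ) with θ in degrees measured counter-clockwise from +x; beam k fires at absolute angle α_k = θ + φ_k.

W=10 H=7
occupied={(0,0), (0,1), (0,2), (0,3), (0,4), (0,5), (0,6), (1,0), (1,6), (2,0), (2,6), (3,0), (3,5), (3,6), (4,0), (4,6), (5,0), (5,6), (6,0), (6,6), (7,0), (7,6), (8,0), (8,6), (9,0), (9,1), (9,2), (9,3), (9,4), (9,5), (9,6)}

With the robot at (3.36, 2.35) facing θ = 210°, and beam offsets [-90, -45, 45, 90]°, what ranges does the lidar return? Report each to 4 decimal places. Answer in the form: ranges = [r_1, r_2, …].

beam 1: φ=-90°, α=120°
  d=(-0.5000,0.8660)  start (3,2)  tX=0.7200 tY=0.7506  stride 1/|dx|=2.0000 1/|dy|=1.1547
    cross x-line → (2,2), t=0.7200
    cross y-line → (2,3), t=0.7506
    cross y-line → (2,4), t=1.9053
    cross x-line → (1,4), t=2.7200
    cross y-line → (1,5), t=3.0600
    cross y-line → (1,6), t=4.2147 (wall)
  → r_1 = 4.2147
beam 2: φ=-45°, α=165°
  d=(-0.9659,0.2588)  start (3,2)  tX=0.3727 tY=2.5114  stride 1/|dx|=1.0353 1/|dy|=3.8637
    cross x-line → (2,2), t=0.3727
    cross x-line → (1,2), t=1.4080
    cross x-line → (0,2), t=2.4433 (wall)
  → r_2 = 2.4433
beam 3: φ=45°, α=255°
  d=(-0.2588,-0.9659)  start (3,2)  tX=1.3909 tY=0.3623  stride 1/|dx|=3.8637 1/|dy|=1.0353
    cross y-line → (3,1), t=0.3623
    cross x-line → (2,1), t=1.3909
    cross y-line → (2,0), t=1.3976 (wall)
  → r_3 = 1.3976
beam 4: φ=90°, α=300°
  d=(0.5000,-0.8660)  start (3,2)  tX=1.2800 tY=0.4041  stride 1/|dx|=2.0000 1/|dy|=1.1547
    cross y-line → (3,1), t=0.4041
    cross x-line → (4,1), t=1.2800
    cross y-line → (4,0), t=1.5588 (wall)
  → r_4 = 1.5588

ranges = [4.2147, 2.4433, 1.3976, 1.5588]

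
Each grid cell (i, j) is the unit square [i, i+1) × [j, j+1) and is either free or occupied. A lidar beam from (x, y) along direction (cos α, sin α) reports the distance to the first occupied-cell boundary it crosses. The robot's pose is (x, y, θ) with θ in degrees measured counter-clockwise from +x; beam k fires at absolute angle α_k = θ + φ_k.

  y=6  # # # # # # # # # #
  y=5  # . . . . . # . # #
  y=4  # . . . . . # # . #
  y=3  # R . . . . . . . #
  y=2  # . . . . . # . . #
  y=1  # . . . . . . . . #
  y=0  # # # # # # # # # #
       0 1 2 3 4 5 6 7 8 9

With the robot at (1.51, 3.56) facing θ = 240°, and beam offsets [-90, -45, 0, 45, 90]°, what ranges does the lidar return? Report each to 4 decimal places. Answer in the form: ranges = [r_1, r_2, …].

beam 1: φ=-90°, α=150°
  cosα=-0.8660 sinα=0.5000 | (1,3) | tMaxX 0.5889 tMaxY 0.8800 | tΔX 1.1547 tΔY 2.0000
    t=0.5889 [x] (0,3) — stop
  → r_1 = 0.5889
beam 2: φ=-45°, α=195°
  cosα=-0.9659 sinα=-0.2588 | (1,3) | tMaxX 0.5280 tMaxY 2.1637 | tΔX 1.0353 tΔY 3.8637
    t=0.5280 [x] (0,3) — stop
  → r_2 = 0.5280
beam 3: φ=0°, α=240°
  cosα=-0.5000 sinα=-0.8660 | (1,3) | tMaxX 1.0200 tMaxY 0.6466 | tΔX 2.0000 tΔY 1.1547
    t=0.6466 [y] (1,2)
    t=1.0200 [x] (0,2) — stop
  → r_3 = 1.0200
beam 4: φ=45°, α=285°
  cosα=0.2588 sinα=-0.9659 | (1,3) | tMaxX 1.8932 tMaxY 0.5798 | tΔX 3.8637 tΔY 1.0353
    t=0.5798 [y] (1,2)
    t=1.6150 [y] (1,1)
    t=1.8932 [x] (2,1)
    t=2.6503 [y] (2,0) — stop
  → r_4 = 2.6503
beam 5: φ=90°, α=330°
  cosα=0.8660 sinα=-0.5000 | (1,3) | tMaxX 0.5658 tMaxY 1.1200 | tΔX 1.1547 tΔY 2.0000
    t=0.5658 [x] (2,3)
    t=1.1200 [y] (2,2)
    t=1.7205 [x] (3,2)
    t=2.8752 [x] (4,2)
    t=3.1200 [y] (4,1)
    t=4.0299 [x] (5,1)
    t=5.1200 [y] (5,0) — stop
  → r_5 = 5.1200

ranges = [0.5889, 0.5280, 1.0200, 2.6503, 5.1200]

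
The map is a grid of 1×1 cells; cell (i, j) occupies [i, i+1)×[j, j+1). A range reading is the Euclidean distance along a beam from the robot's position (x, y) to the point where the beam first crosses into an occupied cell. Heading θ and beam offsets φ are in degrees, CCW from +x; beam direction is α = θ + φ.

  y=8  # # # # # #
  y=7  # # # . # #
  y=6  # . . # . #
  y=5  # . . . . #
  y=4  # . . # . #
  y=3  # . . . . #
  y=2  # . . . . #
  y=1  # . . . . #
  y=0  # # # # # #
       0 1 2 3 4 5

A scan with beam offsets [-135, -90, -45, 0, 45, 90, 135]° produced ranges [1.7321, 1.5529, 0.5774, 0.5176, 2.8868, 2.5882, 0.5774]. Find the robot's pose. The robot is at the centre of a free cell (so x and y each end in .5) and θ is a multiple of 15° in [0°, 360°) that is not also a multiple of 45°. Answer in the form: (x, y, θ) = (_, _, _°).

The pose lattice has 23·16 = 368 candidates. Test each by forward raycasting.
  (1.5, 4.5, 345°): beam 1 = 0.5774 ≠ 1.7321 ✗
  (2.5, 2.5, 345°): beam 3 = 1.7321 ≠ 0.5774 ✗
  (4.5, 2.5, 285°): beam 1 = 4.0415 ≠ 1.7321 ✗
  …
  (3.5, 5.5, 105°): r_1=1.7321, r_2=1.5529, r_3=0.5774, r_4=0.5176, r_5=2.8868, r_6=2.5882, r_7=0.5774 — all match ✓
Only this pose fits every beam.

(x, y, θ) = (3.5, 5.5, 105°)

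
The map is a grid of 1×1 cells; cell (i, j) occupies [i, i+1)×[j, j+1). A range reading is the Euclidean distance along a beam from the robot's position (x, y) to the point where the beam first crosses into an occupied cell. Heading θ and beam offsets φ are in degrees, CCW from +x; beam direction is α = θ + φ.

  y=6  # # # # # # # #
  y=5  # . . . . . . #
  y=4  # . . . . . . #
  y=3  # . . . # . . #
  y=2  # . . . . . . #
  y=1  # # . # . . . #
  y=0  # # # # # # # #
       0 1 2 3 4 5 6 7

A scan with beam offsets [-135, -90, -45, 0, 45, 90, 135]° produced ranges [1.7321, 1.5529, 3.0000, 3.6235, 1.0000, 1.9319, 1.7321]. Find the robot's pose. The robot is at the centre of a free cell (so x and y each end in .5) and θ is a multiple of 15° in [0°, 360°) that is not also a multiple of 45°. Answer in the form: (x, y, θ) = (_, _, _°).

Candidates: 27 free-cell centres × 16 headings = 432 poses. Raycast each; keep the one whose scan matches to 4 dp.
  (3.5, 3.5, 285°): beam 1 = 2.8868 ≠ 1.7321 ✗
  (3.5, 4.5, 60°): beam 1 = 3.6235 ≠ 1.7321 ✗
  (2.5, 1.5, 15°): beam 1 = 0.5774 ≠ 1.7321 ✗
  (5.5, 1.5, 210°): beam 1 = 4.6587 ≠ 1.7321 ✗
  (4.5, 4.5, 105°): beam 1 = 2.8868 ≠ 1.7321 ✗
  …
  (5.5, 2.5, 105°): r_1=1.7321, r_2=1.5529, r_3=3.0000, r_4=3.6235, r_5=1.0000, r_6=1.9319, r_7=1.7321 — all match ✓
Only this pose fits every beam.

(x, y, θ) = (5.5, 2.5, 105°)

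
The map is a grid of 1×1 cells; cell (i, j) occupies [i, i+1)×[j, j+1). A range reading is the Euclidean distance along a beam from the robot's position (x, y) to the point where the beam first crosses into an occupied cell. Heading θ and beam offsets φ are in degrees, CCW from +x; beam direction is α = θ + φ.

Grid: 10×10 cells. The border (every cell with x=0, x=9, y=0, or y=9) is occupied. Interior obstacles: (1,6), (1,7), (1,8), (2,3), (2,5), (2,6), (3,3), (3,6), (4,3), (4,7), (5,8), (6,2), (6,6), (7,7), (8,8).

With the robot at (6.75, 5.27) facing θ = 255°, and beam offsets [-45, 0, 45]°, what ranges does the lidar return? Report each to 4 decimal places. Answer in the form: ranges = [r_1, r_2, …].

beam 1: φ=-45°, α=210°
  d=(-0.8660,-0.5000)  start (6,5)  tX=0.8660 tY=0.5400  stride 1/|dx|=1.1547 1/|dy|=2.0000
    cross y-line → (6,4), t=0.5400
    cross x-line → (5,4), t=0.8660
    cross x-line → (4,4), t=2.0207
    cross y-line → (4,3), t=2.5400 (wall)
  → r_1 = 2.5400
beam 2: φ=0°, α=255°
  d=(-0.2588,-0.9659)  start (6,5)  tX=2.8978 tY=0.2795  stride 1/|dx|=3.8637 1/|dy|=1.0353
    cross y-line → (6,4), t=0.2795
    cross y-line → (6,3), t=1.3148
    cross y-line → (6,2), t=2.3501 (wall)
  → r_2 = 2.3501
beam 3: φ=45°, α=300°
  d=(0.5000,-0.8660)  start (6,5)  tX=0.5000 tY=0.3118  stride 1/|dx|=2.0000 1/|dy|=1.1547
    cross y-line → (6,4), t=0.3118
    cross x-line → (7,4), t=0.5000
    cross y-line → (7,3), t=1.4665
    cross x-line → (8,3), t=2.5000
    cross y-line → (8,2), t=2.6212
    cross y-line → (8,1), t=3.7759
    cross x-line → (9,1), t=4.5000 (wall)
  → r_3 = 4.5000

ranges = [2.5400, 2.3501, 4.5000]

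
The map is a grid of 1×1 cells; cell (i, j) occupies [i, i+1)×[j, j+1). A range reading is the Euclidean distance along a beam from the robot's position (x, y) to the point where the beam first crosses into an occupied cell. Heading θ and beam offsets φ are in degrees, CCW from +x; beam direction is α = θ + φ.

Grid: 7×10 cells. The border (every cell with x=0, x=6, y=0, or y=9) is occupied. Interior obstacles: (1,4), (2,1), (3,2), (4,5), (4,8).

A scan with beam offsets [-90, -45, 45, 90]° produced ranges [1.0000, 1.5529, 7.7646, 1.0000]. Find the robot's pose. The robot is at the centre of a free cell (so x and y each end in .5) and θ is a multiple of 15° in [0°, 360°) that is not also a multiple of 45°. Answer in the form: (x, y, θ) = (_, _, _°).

Candidates: 35 free-cell centres × 16 headings = 560 poses. Raycast each; keep the one whose scan matches to 4 dp.
  (4.5, 7.5, 330°): beam 1 = 7.0000 ≠ 1.0000 ✗
  (3.5, 7.5, 240°): beam 1 = 2.8868 ≠ 1.0000 ✗
  (1.5, 8.5, 195°): beam 1 = 0.5176 ≠ 1.0000 ✗
  (5.5, 4.5, 345°): beam 1 = 3.6235 ≠ 1.0000 ✗
  …
  (4.5, 1.5, 60°): r_1=1.0000, r_2=1.5529, r_3=7.7646, r_4=1.0000 — all match ✓
No second candidate reproduces the full scan.

(x, y, θ) = (4.5, 1.5, 60°)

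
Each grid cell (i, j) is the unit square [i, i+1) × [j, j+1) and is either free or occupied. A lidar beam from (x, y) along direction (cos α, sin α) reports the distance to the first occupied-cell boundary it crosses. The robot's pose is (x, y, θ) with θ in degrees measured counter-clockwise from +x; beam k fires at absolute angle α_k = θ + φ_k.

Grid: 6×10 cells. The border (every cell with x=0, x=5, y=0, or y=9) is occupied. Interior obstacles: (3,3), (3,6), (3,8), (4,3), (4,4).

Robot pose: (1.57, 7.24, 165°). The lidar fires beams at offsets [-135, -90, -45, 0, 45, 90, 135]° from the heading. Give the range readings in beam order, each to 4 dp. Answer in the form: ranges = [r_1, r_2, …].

ranges = [1.6512, 1.8221, 1.1400, 0.5901, 0.6582, 2.2023, 3.7412]

beam 1: φ=-135°, α=30°
  dir = (cos 30°, sin 30°) = (0.8660, 0.5000); from cell (1,7)
  next x-line at t=0.4965, next y-line at t=1.5200; Δt_x=1.1547, Δt_y=2.0000
    x: enter (2,7) at t=0.4965
    y: enter (2,8) at t=1.5200
    x: enter (3,8) at t=1.6512 ← occupied
  → r_1 = 1.6512
beam 2: φ=-90°, α=75°
  dir = (cos 75°, sin 75°) = (0.2588, 0.9659); from cell (1,7)
  next x-line at t=1.6614, next y-line at t=0.7868; Δt_x=3.8637, Δt_y=1.0353
    y: enter (1,8) at t=0.7868
    x: enter (2,8) at t=1.6614
    y: enter (2,9) at t=1.8221 ← occupied
  → r_2 = 1.8221
beam 3: φ=-45°, α=120°
  dir = (cos 120°, sin 120°) = (-0.5000, 0.8660); from cell (1,7)
  next x-line at t=1.1400, next y-line at t=0.8776; Δt_x=2.0000, Δt_y=1.1547
    y: enter (1,8) at t=0.8776
    x: enter (0,8) at t=1.1400 ← occupied
  → r_3 = 1.1400
beam 4: φ=0°, α=165°
  dir = (cos 165°, sin 165°) = (-0.9659, 0.2588); from cell (1,7)
  next x-line at t=0.5901, next y-line at t=2.9364; Δt_x=1.0353, Δt_y=3.8637
    x: enter (0,7) at t=0.5901 ← occupied
  → r_4 = 0.5901
beam 5: φ=45°, α=210°
  dir = (cos 210°, sin 210°) = (-0.8660, -0.5000); from cell (1,7)
  next x-line at t=0.6582, next y-line at t=0.4800; Δt_x=1.1547, Δt_y=2.0000
    y: enter (1,6) at t=0.4800
    x: enter (0,6) at t=0.6582 ← occupied
  → r_5 = 0.6582
beam 6: φ=90°, α=255°
  dir = (cos 255°, sin 255°) = (-0.2588, -0.9659); from cell (1,7)
  next x-line at t=2.2023, next y-line at t=0.2485; Δt_x=3.8637, Δt_y=1.0353
    y: enter (1,6) at t=0.2485
    y: enter (1,5) at t=1.2837
    x: enter (0,5) at t=2.2023 ← occupied
  → r_6 = 2.2023
beam 7: φ=135°, α=300°
  dir = (cos 300°, sin 300°) = (0.5000, -0.8660); from cell (1,7)
  next x-line at t=0.8600, next y-line at t=0.2771; Δt_x=2.0000, Δt_y=1.1547
    y: enter (1,6) at t=0.2771
    x: enter (2,6) at t=0.8600
    y: enter (2,5) at t=1.4318
    y: enter (2,4) at t=2.5865
    x: enter (3,4) at t=2.8600
    y: enter (3,3) at t=3.7412 ← occupied
  → r_7 = 3.7412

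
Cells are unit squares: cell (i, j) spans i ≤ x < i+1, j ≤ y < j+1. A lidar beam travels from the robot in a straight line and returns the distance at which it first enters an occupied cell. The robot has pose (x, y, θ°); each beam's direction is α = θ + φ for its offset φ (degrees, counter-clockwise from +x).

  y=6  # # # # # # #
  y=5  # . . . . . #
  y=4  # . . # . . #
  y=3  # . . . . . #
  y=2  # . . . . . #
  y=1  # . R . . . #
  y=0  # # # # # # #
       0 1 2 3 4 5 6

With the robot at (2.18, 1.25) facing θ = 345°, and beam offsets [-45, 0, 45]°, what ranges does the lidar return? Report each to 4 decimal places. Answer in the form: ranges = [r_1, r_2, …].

ranges = [0.2887, 0.9659, 4.4110]

beam 1: φ=-45°, α=300°
  d=(0.5000,-0.8660)  start (2,1)  tX=1.6400 tY=0.2887  stride 1/|dx|=2.0000 1/|dy|=1.1547
    cross y-line → (2,0), t=0.2887 (wall)
  → r_1 = 0.2887
beam 2: φ=0°, α=345°
  d=(0.9659,-0.2588)  start (2,1)  tX=0.8489 tY=0.9659  stride 1/|dx|=1.0353 1/|dy|=3.8637
    cross x-line → (3,1), t=0.8489
    cross y-line → (3,0), t=0.9659 (wall)
  → r_2 = 0.9659
beam 3: φ=45°, α=30°
  d=(0.8660,0.5000)  start (2,1)  tX=0.9469 tY=1.5000  stride 1/|dx|=1.1547 1/|dy|=2.0000
    cross x-line → (3,1), t=0.9469
    cross y-line → (3,2), t=1.5000
    cross x-line → (4,2), t=2.1016
    cross x-line → (5,2), t=3.2563
    cross y-line → (5,3), t=3.5000
    cross x-line → (6,3), t=4.4110 (wall)
  → r_3 = 4.4110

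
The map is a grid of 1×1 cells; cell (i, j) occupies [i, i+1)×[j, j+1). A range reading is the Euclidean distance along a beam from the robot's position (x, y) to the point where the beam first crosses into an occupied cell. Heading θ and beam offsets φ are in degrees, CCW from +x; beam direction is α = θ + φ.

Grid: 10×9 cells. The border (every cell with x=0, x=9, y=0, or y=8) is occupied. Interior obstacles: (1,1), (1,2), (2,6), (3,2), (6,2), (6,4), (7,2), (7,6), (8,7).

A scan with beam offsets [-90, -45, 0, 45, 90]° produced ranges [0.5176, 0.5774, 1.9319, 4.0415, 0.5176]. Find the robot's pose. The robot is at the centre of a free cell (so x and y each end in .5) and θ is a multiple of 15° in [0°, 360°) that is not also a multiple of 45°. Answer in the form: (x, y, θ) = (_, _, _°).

(x, y, θ) = (1.5, 6.5, 255°)

Enumerate (i+0.5, j+0.5, θ) over the 47 free cells and 16 admissible headings. For each, cast all 5 beams and compare to the given ranges.
  (3.5, 7.5, 105°): beam 1 = 1.9319 ≠ 0.5176 ✗
  (1.5, 4.5, 120°): beam 1 = 7.0000 ≠ 0.5176 ✗
  (2.5, 4.5, 30°): beam 1 = 1.7321 ≠ 0.5176 ✗
  (7.5, 1.5, 120°): beam 1 = 1.7321 ≠ 0.5176 ✗
  …
  (1.5, 6.5, 255°): r_1=0.5176, r_2=0.5774, r_3=1.9319, r_4=4.0415, r_5=0.5176 — all match ✓
Unique over the lattice → pose = (1.5, 6.5, 255°).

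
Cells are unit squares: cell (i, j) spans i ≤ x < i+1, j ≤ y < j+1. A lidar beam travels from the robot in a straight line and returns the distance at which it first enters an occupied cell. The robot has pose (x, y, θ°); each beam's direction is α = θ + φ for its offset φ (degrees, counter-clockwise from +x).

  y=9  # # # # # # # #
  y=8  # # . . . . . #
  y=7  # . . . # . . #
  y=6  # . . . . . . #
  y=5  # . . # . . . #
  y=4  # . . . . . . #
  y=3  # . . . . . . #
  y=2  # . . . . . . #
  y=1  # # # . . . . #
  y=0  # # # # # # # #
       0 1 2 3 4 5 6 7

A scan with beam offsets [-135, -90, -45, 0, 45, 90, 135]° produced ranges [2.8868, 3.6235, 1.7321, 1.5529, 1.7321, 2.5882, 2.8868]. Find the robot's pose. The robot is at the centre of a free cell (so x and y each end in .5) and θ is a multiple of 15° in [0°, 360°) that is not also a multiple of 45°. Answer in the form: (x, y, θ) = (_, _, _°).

Enumerate (i+0.5, j+0.5, θ) over the 43 free cells and 16 admissible headings. For each, cast all 7 beams and compare to the given ranges.
  (2.5, 4.5, 15°): beam 3 = 5.1962 ≠ 1.7321 ✗
  (6.5, 4.5, 15°): beam 1 = 4.0415 ≠ 2.8868 ✗
  (1.5, 6.5, 255°): beam 1 = 1.0000 ≠ 2.8868 ✗
  (1.5, 2.5, 240°): beam 1 = 1.9319 ≠ 2.8868 ✗
  …
  (4.5, 2.5, 255°): r_1=2.8868, r_2=3.6235, r_3=1.7321, r_4=1.5529, r_5=1.7321, r_6=2.5882, r_7=2.8868 — all match ✓
Only this pose fits every beam.

(x, y, θ) = (4.5, 2.5, 255°)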